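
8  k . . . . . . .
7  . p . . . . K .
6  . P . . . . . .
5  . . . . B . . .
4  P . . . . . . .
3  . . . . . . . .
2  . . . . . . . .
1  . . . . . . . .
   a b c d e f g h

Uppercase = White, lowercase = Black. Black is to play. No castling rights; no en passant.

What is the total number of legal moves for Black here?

0

Black to move; king on a8.
In check: no.
Legal moves: none.
Count: 0.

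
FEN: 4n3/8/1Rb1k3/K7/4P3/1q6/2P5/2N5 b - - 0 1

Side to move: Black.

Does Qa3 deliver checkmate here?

yes

After Qa3: white king on a5; in check: yes, from the black queen on a3.
King squares — a4: attacked by Qa3; b4: attacked by Qa3; b5: attacked by Bc6; a6: attacked by Qa3; b6: own rook.
White has no legal moves → checkmate.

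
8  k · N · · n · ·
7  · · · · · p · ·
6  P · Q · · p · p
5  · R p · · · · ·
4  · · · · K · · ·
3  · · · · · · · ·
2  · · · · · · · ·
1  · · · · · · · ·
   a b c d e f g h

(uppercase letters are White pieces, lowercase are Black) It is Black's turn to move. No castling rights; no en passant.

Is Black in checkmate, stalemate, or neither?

checkmate

Black to move; black king on a8.
In check: yes, from the white queen on c6.
King squares — a7: attacked by Nc8; b7: attacked by Rb5; b8: attacked by Rb5.
Legal moves for Black: none.
In check with no legal moves → checkmate.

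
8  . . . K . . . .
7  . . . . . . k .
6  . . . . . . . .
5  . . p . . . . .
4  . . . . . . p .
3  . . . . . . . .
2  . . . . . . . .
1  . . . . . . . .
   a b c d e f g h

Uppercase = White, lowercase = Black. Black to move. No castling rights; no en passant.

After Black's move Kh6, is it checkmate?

After Kh6: white king on d8; in check: no.
White is not in check, so this cannot be checkmate.

no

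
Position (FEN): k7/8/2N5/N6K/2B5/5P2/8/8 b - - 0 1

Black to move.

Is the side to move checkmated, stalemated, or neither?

stalemate

Black to move; black king on a8.
In check: no.
King squares — a7: attacked by Nc6; b7: attacked by Na5; b8: attacked by Nc6.
Legal moves for Black: none.
Not in check and no legal moves → stalemate.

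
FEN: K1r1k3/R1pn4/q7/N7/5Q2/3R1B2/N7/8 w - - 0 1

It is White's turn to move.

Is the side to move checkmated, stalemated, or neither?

checkmate

White to move; white king on a8.
In check: yes, from the black rook on c8.
King squares — a7: own rook; b7: attacked by Qa6; b8: attacked by Nd7.
Legal moves for White: none.
In check with no legal moves → checkmate.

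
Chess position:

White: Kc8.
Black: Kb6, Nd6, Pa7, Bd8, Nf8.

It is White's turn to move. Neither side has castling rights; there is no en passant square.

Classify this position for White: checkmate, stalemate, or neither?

White to move; white king on c8.
In check: yes, from the black knight on d6.
King squares — b7: attacked by Kb6; c7: attacked by Kb6; d7: attacked by Nf8; b8: available; d8: available.
Legal moves for White: Kxd8, Kb8.
White is in check but has 2 legal moves → neither.

neither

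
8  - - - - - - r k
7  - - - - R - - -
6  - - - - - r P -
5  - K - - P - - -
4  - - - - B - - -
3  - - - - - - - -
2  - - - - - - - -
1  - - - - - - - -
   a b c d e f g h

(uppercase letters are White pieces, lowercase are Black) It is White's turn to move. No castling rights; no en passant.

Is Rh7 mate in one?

yes

After Rh7: black king on h8; in check: yes, from the white rook on h7.
King squares — g7: attacked by Rh7; h7: attacked by Pg6; g8: own rook.
Black has no legal moves → checkmate.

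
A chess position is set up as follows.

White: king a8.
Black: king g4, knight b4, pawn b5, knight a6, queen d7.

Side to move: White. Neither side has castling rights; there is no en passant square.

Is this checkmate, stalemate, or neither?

stalemate

White to move; white king on a8.
In check: no.
King squares — a7: attacked by Qd7; b7: attacked by Qd7; b8: attacked by Na6.
Legal moves for White: none.
Not in check and no legal moves → stalemate.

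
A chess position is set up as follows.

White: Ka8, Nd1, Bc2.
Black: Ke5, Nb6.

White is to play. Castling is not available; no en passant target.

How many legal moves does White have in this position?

White to move; king on a8.
In check: yes, from the black knight on b6.
Legal moves: Kb8, Kb7, Ka7.
Count: 3.

3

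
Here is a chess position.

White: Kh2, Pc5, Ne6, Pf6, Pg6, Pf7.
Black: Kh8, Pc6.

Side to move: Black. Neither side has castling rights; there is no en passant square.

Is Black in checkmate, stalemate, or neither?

Black to move; black king on h8.
In check: no.
King squares — g7: attacked by Ne6; h7: attacked by Pg6; g8: attacked by Pf7.
Legal moves for Black: none.
Not in check and no legal moves → stalemate.

stalemate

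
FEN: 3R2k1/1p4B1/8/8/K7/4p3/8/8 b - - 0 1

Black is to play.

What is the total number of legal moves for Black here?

Black to move; king on g8.
In check: yes, from the white rook on d8.
Legal moves: Kh7, Kxg7, Kf7.
Count: 3.

3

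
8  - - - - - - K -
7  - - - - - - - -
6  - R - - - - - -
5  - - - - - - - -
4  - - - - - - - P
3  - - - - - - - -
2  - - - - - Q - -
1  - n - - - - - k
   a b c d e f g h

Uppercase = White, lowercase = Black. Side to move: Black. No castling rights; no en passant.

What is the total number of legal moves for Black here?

Black to move; king on h1.
In check: no.
Legal moves: Nc3, Na3, Nd2.
Count: 3.

3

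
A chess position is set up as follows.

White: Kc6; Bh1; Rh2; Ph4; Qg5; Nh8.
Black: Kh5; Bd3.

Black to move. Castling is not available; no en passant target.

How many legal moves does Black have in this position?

Black to move; king on h5.
In check: yes, from the white queen on g5.
Legal moves: none.
Count: 0.

0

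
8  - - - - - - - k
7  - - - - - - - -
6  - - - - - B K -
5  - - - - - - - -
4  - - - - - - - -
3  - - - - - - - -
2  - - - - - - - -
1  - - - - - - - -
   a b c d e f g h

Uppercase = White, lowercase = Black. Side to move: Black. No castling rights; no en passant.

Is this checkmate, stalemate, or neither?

Black to move; black king on h8.
In check: yes, from the white bishop on f6.
King squares — g7: attacked by Bf6; h7: attacked by Kg6; g8: available.
Legal moves for Black: Kg8.
Black is in check but has 1 legal move → neither.

neither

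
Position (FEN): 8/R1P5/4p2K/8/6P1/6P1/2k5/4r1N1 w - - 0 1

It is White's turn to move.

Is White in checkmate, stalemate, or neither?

White to move; white king on h6.
In check: no.
Legal moves for White include: Ra8, Rb7, Ra6, Ra5, Ra4, Ra3, Ra2+, Ra1, Kh7, Kg7, Kg6, Kh5, Kg5, Nh3, Nf3, Ne2, c8=Q+, c8=R+, ... (list truncated; more exist).
White has legal moves and is not in check → neither.

neither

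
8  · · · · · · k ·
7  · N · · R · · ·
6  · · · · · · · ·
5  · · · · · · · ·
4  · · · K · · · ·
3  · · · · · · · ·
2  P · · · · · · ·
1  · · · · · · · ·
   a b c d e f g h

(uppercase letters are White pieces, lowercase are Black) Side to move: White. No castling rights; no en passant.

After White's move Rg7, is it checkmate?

no

After Rg7: black king on g8; in check: yes, from the white rook on g7.
Black has 3 legal replies: Kh8, Kf8, Kxg7.
In check but a legal move exists → not checkmate.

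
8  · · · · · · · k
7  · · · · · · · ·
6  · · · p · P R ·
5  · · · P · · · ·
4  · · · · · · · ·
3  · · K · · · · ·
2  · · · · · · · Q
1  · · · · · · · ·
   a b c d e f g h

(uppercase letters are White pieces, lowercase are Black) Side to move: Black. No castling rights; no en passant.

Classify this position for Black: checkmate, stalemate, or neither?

checkmate

Black to move; black king on h8.
In check: yes, from the white queen on h2.
King squares — g7: attacked by Pf6; h7: attacked by Qh2; g8: attacked by Rg6.
Legal moves for Black: none.
In check with no legal moves → checkmate.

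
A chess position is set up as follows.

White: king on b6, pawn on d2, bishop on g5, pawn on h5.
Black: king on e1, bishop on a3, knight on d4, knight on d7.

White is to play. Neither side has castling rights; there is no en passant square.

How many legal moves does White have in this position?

5

White to move; king on b6.
In check: yes, from the black knight on d7.
Legal moves: Kc7, Kb7, Ka7, Ka6, Ka5.
Count: 5.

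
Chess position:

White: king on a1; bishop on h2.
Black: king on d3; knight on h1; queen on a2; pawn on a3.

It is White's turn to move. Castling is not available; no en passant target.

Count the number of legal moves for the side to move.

White to move; king on a1.
In check: yes, from the black queen on a2.
Legal moves: Kxa2.
Count: 1.

1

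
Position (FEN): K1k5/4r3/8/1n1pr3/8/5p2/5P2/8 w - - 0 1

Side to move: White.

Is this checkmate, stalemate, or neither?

stalemate

White to move; white king on a8.
In check: no.
King squares — a7: attacked by Nb5; b7: attacked by Re7; b8: attacked by Kc8.
Legal moves for White: none.
Not in check and no legal moves → stalemate.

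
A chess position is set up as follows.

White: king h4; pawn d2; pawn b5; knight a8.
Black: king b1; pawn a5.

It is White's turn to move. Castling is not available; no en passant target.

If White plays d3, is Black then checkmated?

no

After d3: black king on b1; in check: no.
Black is not in check, so this cannot be checkmate.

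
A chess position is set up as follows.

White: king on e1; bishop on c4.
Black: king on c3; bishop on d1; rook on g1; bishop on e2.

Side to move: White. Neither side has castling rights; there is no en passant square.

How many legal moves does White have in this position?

White to move; king on e1.
In check: yes, from the black rook on g1.
Legal moves: Kf2.
Count: 1.

1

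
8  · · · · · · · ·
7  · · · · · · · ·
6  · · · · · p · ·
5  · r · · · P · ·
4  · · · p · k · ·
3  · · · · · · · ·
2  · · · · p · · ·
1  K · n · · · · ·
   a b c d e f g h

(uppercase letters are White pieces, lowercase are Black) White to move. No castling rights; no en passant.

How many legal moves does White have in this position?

0

White to move; king on a1.
In check: no.
Legal moves: none.
Count: 0.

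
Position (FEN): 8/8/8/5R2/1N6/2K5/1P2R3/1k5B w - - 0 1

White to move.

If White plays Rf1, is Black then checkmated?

After Rf1: black king on b1; in check: yes, from the white rook on f1.
King squares — a1: attacked by Rf1; c1: attacked by Rf1; a2: attacked by Nb4; b2: attacked by Re2; c2: attacked by Re2.
Black has no legal moves → checkmate.

yes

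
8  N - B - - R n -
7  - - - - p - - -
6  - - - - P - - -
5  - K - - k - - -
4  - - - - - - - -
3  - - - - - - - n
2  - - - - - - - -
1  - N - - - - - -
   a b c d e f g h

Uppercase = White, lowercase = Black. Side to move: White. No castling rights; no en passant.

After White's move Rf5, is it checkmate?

no

After Rf5: black king on e5; in check: yes, from the white rook on f5.
Black has 4 legal replies: Kd6, Kxf5, Ke4, Kd4.
In check but a legal move exists → not checkmate.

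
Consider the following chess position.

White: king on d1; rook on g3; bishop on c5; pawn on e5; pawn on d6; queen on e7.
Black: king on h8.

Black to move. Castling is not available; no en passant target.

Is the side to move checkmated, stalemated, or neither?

stalemate

Black to move; black king on h8.
In check: no.
King squares — g7: attacked by Rg3; h7: attacked by Qe7; g8: attacked by Rg3.
Legal moves for Black: none.
Not in check and no legal moves → stalemate.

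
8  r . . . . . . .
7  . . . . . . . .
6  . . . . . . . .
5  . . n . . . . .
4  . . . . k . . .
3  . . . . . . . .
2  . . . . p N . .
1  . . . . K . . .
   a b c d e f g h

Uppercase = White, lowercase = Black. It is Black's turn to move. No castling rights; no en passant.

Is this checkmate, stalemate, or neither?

neither

Black to move; black king on e4.
In check: yes, from the white knight on f2.
Legal moves for Black: Kf5, Ke5, Kd5, Kf4, Kd4, Kf3, Ke3.
Black is in check but has 7 legal moves → neither.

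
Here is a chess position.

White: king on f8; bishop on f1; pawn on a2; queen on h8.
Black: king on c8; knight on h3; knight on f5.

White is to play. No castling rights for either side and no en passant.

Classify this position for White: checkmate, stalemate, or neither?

neither

White to move; white king on f8.
In check: no.
Legal moves for White include: Qg8, Qh7, Qg7, Qh6, Qf6, Qh5, Qe5, Qh4, Qd4, Qxh3, Qc3+, Qb2, Qa1, Kg8, Ke8, Kf7+, Ba6+, Bb5, ... (list truncated; more exist).
White has legal moves and is not in check → neither.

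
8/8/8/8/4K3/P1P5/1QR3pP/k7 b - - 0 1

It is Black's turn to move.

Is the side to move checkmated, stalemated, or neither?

Black to move; black king on a1.
In check: yes, from the white queen on b2.
King squares — b1: attacked by Qb2; a2: attacked by Qb2; b2: attacked by Rc2.
Legal moves for Black: none.
In check with no legal moves → checkmate.

checkmate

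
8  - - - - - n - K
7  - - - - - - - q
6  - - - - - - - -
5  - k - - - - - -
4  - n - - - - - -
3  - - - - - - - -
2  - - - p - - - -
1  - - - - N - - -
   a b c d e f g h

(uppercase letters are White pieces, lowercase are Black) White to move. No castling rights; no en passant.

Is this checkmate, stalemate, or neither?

checkmate

White to move; white king on h8.
In check: yes, from the black queen on h7.
King squares — g7: attacked by Qh7; h7: attacked by Nf8; g8: attacked by Qh7.
Legal moves for White: none.
In check with no legal moves → checkmate.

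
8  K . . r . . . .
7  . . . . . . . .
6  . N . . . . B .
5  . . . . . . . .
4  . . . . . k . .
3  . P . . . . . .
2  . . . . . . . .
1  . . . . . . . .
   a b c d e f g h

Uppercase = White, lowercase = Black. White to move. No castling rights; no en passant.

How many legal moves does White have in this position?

3

White to move; king on a8.
In check: yes, from the black rook on d8.
Legal moves: Kb7, Ka7, Nc8.
Count: 3.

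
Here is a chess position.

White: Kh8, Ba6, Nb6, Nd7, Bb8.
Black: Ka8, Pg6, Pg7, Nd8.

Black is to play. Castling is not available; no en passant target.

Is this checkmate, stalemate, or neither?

Black to move; black king on a8.
In check: yes, from the white knight on b6.
King squares — a7: attacked by Bb8; b7: attacked by Ba6; b8: attacked by Nd7.
Legal moves for Black: none.
In check with no legal moves → checkmate.

checkmate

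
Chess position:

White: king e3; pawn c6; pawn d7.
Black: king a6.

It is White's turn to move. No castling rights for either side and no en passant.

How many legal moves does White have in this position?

White to move; king on e3.
In check: no.
Legal moves: Kf4, Ke4, Kd4, Kf3, Kd3, Kf2, Ke2, Kd2, d8=Q, d8=R, d8=B, d8=N, c7.
Count: 13.

13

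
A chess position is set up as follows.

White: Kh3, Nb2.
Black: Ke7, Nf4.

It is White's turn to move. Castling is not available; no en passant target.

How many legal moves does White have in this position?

4

White to move; king on h3.
In check: yes, from the black knight on f4.
Legal moves: Kh4, Kg4, Kg3, Kh2.
Count: 4.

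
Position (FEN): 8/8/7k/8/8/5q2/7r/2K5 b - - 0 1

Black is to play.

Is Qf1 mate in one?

After Qf1: white king on c1; in check: yes, from the black queen on f1.
King squares — b1: attacked by Qf1; d1: attacked by Qf1; b2: attacked by Rh2; c2: attacked by Rh2; d2: attacked by Rh2.
White has no legal moves → checkmate.

yes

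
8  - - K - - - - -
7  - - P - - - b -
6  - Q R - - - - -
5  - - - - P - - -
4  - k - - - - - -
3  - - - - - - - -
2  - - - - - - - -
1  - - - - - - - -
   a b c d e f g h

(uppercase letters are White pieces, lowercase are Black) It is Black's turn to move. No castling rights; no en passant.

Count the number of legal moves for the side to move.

Black to move; king on b4.
In check: yes, from the white queen on b6.
Legal moves: Ka4, Ka3.
Count: 2.

2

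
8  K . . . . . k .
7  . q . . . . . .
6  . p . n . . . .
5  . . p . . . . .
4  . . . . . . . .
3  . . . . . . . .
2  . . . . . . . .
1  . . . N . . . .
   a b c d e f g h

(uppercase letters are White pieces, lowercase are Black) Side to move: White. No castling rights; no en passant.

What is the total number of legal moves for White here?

White to move; king on a8.
In check: yes, from the black queen on b7.
Legal moves: none.
Count: 0.

0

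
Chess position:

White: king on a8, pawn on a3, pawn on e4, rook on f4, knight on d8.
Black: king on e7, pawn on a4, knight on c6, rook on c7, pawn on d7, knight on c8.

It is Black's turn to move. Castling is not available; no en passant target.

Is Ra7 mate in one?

yes

After Ra7: white king on a8; in check: yes, from the black rook on a7.
King squares — a7: attacked by Nc6; b7: attacked by Ra7; b8: attacked by Nc6.
White has no legal moves → checkmate.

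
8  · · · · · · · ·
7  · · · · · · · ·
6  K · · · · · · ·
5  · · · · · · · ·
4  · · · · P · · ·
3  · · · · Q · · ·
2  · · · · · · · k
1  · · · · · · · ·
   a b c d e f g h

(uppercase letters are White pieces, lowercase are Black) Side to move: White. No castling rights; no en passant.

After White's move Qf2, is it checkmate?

After Qf2: black king on h2; in check: yes, from the white queen on f2.
Black has 2 legal replies: Kh3, Kh1.
In check but a legal move exists → not checkmate.

no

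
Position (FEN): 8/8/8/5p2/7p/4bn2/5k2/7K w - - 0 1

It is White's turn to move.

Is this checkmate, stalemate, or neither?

stalemate

White to move; white king on h1.
In check: no.
King squares — g1: attacked by Kf2; g2: attacked by Kf2; h2: attacked by Nf3.
Legal moves for White: none.
Not in check and no legal moves → stalemate.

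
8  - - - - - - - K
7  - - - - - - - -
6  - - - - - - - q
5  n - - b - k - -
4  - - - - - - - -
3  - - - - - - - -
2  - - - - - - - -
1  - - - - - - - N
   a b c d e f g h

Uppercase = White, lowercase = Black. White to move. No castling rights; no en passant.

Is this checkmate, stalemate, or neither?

checkmate

White to move; white king on h8.
In check: yes, from the black queen on h6.
King squares — g7: attacked by Qh6; h7: attacked by Qh6; g8: attacked by Bd5.
Legal moves for White: none.
In check with no legal moves → checkmate.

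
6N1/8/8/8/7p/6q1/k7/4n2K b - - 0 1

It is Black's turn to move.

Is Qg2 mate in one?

yes

After Qg2: white king on h1; in check: yes, from the black queen on g2.
King squares — g1: attacked by Qg2; g2: attacked by Ne1; h2: attacked by Qg2.
White has no legal moves → checkmate.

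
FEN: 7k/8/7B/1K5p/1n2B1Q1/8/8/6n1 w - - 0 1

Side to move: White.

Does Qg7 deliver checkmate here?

After Qg7: black king on h8; in check: yes, from the white queen on g7.
King squares — g7: attacked by Bh6; h7: attacked by Be4; g8: attacked by Qg7.
Black has no legal moves → checkmate.

yes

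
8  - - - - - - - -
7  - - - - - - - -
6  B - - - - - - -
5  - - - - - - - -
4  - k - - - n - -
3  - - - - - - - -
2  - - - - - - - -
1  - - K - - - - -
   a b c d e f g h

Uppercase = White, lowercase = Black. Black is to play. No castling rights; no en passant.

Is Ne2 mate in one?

no

After Ne2: white king on c1; in check: yes, from the black knight on e2.
White has 6 legal replies: Kd2, Kc2, Kb2, Kd1, Kb1, Bxe2.
In check but a legal move exists → not checkmate.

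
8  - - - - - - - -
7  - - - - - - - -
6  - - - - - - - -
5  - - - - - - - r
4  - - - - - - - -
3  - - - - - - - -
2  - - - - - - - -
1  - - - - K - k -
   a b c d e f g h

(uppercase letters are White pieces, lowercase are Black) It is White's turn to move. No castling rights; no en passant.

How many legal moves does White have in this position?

3

White to move; king on e1.
In check: no.
Legal moves: Ke2, Kd2, Kd1.
Count: 3.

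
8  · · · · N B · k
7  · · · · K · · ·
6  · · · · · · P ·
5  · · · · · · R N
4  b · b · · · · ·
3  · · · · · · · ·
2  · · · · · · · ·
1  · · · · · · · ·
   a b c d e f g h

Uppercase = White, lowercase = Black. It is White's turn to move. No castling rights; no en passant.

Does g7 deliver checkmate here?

After g7: black king on h8; in check: yes, from the white pawn on g7.
Black has 2 legal replies: Kg8, Kh7.
In check but a legal move exists → not checkmate.

no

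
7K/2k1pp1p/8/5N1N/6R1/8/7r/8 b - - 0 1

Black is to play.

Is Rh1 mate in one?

After Rh1: white king on h8; in check: no.
White is not in check, so this cannot be checkmate.

no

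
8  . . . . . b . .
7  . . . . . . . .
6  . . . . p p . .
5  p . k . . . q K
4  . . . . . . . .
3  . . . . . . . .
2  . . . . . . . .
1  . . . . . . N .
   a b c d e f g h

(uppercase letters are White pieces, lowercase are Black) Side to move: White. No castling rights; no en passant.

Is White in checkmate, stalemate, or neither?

White to move; white king on h5.
In check: yes, from the black queen on g5.
King squares — g4: attacked by Qg5; h4: attacked by Qg5; g5: attacked by Pf6; g6: attacked by Qg5; h6: attacked by Qg5.
Legal moves for White: none.
In check with no legal moves → checkmate.

checkmate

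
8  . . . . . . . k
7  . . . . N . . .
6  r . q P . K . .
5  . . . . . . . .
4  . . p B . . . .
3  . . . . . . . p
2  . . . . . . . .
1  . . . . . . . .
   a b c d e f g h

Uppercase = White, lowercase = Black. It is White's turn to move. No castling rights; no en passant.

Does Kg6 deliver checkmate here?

yes

After Kg6: black king on h8; in check: yes, from the white bishop on d4.
King squares — g7: attacked by Bd4; h7: attacked by Kg6; g8: attacked by Ne7.
Black has no legal moves → checkmate.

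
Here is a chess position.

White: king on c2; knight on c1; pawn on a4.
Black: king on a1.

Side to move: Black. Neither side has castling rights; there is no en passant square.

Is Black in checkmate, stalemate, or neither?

Black to move; black king on a1.
In check: no.
King squares — b1: attacked by Kc2; a2: attacked by Nc1; b2: attacked by Kc2.
Legal moves for Black: none.
Not in check and no legal moves → stalemate.

stalemate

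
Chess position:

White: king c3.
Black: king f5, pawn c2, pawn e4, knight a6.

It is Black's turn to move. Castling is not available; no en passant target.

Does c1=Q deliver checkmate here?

After c1=Q: white king on c3; in check: yes, from the black queen on c1.
White has 2 legal replies: Kd4, Kb3.
In check but a legal move exists → not checkmate.

no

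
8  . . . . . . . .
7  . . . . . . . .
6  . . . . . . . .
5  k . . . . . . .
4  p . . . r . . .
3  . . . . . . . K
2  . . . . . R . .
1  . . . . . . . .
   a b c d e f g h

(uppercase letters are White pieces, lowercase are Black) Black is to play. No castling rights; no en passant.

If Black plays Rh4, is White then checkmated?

no

After Rh4: white king on h3; in check: yes, from the black rook on h4.
White has 3 legal replies: Kxh4, Kg3, Kg2.
In check but a legal move exists → not checkmate.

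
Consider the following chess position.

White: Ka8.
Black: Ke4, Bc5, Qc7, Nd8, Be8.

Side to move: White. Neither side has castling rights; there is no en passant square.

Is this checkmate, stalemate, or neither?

White to move; white king on a8.
In check: no.
King squares — a7: attacked by Bc5; b7: attacked by Qc7; b8: attacked by Qc7.
Legal moves for White: none.
Not in check and no legal moves → stalemate.

stalemate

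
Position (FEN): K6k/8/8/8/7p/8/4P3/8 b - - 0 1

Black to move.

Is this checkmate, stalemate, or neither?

Black to move; black king on h8.
In check: no.
Legal moves for Black: Kg8, Kh7, Kg7, h3.
Black has 4 legal moves and is not in check → neither.

neither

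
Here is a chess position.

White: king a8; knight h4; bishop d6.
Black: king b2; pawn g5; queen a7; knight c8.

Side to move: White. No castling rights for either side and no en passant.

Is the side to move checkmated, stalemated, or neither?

checkmate

White to move; white king on a8.
In check: yes, from the black queen on a7.
King squares — a7: attacked by Nc8; b7: attacked by Qa7; b8: attacked by Qa7.
Legal moves for White: none.
In check with no legal moves → checkmate.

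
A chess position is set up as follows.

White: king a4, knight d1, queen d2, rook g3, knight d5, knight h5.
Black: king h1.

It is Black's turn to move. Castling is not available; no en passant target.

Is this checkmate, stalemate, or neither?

Black to move; black king on h1.
In check: no.
King squares — g1: attacked by Rg3; g2: attacked by Qd2; h2: attacked by Qd2.
Legal moves for Black: none.
Not in check and no legal moves → stalemate.

stalemate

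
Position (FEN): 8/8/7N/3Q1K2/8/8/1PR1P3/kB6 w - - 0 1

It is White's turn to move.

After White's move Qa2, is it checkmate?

After Qa2: black king on a1; in check: yes, from the white queen on a2.
King squares — b1: attacked by Qa2; a2: attacked by Bb1; b2: attacked by Qa2.
Black has no legal moves → checkmate.

yes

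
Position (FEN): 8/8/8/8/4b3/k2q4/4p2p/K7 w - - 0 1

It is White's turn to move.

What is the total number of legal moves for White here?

0

White to move; king on a1.
In check: no.
Legal moves: none.
Count: 0.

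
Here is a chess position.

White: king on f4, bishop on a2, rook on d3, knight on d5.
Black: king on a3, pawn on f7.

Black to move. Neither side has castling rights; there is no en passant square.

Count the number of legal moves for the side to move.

Black to move; king on a3.
In check: yes, from the white rook on d3.
Legal moves: Ka4, Kb2, Kxa2.
Count: 3.

3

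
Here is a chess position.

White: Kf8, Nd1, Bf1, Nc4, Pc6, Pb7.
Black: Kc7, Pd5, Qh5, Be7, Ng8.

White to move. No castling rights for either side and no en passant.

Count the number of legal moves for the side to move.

2

White to move; king on f8.
In check: yes, from the black bishop on e7.
Legal moves: Kxg8, Kg7.
Count: 2.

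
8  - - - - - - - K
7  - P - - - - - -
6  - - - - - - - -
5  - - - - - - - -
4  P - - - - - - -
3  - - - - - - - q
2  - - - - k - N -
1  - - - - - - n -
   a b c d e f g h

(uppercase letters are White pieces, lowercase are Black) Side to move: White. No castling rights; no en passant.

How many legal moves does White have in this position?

3

White to move; king on h8.
In check: yes, from the black queen on h3.
Legal moves: Kg8, Kg7, Nh4.
Count: 3.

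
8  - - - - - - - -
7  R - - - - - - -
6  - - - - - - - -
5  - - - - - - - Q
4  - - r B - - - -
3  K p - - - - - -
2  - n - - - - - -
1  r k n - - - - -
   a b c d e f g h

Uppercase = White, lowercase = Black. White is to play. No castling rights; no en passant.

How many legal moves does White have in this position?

White to move; king on a3.
In check: yes, from the black rook on a1.
Legal moves: none.
Count: 0.

0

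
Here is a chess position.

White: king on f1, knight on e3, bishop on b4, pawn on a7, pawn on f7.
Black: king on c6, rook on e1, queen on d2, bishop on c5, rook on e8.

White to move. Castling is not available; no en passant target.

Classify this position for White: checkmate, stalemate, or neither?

checkmate

White to move; white king on f1.
In check: yes, from the black rook on e1.
King squares — e1: attacked by Qd2; g1: attacked by Re1; e2: attacked by Re1; f2: attacked by Qd2; g2: attacked by Qd2.
Legal moves for White: none.
In check with no legal moves → checkmate.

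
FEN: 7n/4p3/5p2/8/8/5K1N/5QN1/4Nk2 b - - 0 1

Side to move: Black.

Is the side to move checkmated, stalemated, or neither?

checkmate

Black to move; black king on f1.
In check: yes, from the white queen on f2.
King squares — e1: attacked by Qf2; g1: attacked by Qf2; e2: attacked by Qf2; f2: attacked by Kf3; g2: attacked by Ne1.
Legal moves for Black: none.
In check with no legal moves → checkmate.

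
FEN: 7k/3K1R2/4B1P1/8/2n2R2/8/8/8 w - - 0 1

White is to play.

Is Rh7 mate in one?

After Rh7: black king on h8; in check: yes, from the white rook on h7.
King squares — g7: attacked by Rh7; h7: attacked by Pg6; g8: attacked by Be6.
Black has no legal moves → checkmate.

yes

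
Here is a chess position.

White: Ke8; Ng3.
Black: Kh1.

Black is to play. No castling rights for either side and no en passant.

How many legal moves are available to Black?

3

Black to move; king on h1.
In check: yes, from the white knight on g3.
Legal moves: Kh2, Kg2, Kg1.
Count: 3.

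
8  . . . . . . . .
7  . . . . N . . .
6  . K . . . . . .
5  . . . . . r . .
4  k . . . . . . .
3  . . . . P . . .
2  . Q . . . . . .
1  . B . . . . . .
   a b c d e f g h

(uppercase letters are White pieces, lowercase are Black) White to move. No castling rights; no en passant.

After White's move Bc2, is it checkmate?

yes

After Bc2: black king on a4; in check: yes, from the white bishop on c2.
King squares — a3: attacked by Qb2; b3: attacked by Qb2; b4: attacked by Qb2; a5: attacked by Kb6; b5: attacked by Qb2.
Black has no legal moves → checkmate.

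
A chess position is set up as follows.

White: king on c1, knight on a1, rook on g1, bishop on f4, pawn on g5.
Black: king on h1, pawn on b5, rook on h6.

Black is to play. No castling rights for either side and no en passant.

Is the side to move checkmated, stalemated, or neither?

Black to move; black king on h1.
In check: yes, from the white rook on g1.
Legal moves for Black: Kxg1.
Black is in check but has 1 legal move → neither.

neither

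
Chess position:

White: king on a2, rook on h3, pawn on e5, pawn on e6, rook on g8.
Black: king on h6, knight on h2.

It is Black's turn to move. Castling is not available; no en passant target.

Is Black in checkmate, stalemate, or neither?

Black to move; black king on h6.
In check: yes, from the white rook on h3.
King squares — g5: attacked by Rg8; h5: attacked by Rh3; g6: attacked by Rg8; g7: attacked by Rg8; h7: attacked by Rh3.
Legal moves for Black: none.
In check with no legal moves → checkmate.

checkmate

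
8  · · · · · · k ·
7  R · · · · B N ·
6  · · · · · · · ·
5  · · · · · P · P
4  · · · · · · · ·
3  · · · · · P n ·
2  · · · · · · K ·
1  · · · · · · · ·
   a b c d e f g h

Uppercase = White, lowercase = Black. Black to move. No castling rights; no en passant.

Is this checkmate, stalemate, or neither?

neither

Black to move; black king on g8.
In check: yes, from the white bishop on f7.
Legal moves for Black: Kh8, Kf8, Kh7, Kxg7.
Black is in check but has 4 legal moves → neither.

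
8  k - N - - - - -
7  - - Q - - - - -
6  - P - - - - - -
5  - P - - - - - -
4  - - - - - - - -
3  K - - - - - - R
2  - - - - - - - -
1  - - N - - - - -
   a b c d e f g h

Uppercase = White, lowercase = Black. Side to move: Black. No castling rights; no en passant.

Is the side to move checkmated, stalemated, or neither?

stalemate

Black to move; black king on a8.
In check: no.
King squares — a7: attacked by Pb6; b7: attacked by Qc7; b8: attacked by Qc7.
Legal moves for Black: none.
Not in check and no legal moves → stalemate.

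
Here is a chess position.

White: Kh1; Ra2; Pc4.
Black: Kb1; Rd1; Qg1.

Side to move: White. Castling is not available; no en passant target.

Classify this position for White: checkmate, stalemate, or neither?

checkmate

White to move; white king on h1.
In check: yes, from the black queen on g1.
King squares — g1: attacked by Rd1; g2: attacked by Qg1; h2: attacked by Qg1.
Legal moves for White: none.
In check with no legal moves → checkmate.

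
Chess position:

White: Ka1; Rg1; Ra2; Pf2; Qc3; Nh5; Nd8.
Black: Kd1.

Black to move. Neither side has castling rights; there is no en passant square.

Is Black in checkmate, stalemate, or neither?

Black to move; black king on d1.
In check: yes, from the white rook on g1.
King squares — c1: attacked by Rg1; e1: attacked by Rg1; c2: attacked by Ra2; d2: attacked by Ra2; e2: attacked by Ra2.
Legal moves for Black: none.
In check with no legal moves → checkmate.

checkmate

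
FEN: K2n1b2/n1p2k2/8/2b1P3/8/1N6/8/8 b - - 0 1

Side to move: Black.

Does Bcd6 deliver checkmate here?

After Bcd6: white king on a8; in check: no.
White is not in check, so this cannot be checkmate.

no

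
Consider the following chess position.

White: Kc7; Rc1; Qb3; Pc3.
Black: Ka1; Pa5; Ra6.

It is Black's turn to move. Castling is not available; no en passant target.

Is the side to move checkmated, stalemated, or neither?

Black to move; black king on a1.
In check: yes, from the white rook on c1.
King squares — b1: attacked by Rc1; a2: attacked by Qb3; b2: attacked by Qb3.
Legal moves for Black: none.
In check with no legal moves → checkmate.

checkmate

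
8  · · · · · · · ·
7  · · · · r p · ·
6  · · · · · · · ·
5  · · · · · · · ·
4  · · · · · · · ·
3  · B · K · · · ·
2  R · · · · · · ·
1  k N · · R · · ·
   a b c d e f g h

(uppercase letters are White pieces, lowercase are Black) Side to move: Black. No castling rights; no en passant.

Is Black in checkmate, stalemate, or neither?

checkmate

Black to move; black king on a1.
In check: yes, from the white rook on a2.
King squares — b1: attacked by Re1; a2: attacked by Bb3; b2: attacked by Ra2.
Legal moves for Black: none.
In check with no legal moves → checkmate.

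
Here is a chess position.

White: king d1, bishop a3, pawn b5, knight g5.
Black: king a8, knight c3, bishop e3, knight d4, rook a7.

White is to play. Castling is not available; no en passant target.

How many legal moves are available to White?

1

White to move; king on d1.
In check: yes, from the black knight on c3.
Legal moves: Ke1.
Count: 1.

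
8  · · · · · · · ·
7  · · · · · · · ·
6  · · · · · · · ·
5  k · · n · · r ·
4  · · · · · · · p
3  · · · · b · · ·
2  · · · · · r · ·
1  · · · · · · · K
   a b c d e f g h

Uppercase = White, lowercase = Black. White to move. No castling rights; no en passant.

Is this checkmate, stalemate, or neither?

stalemate

White to move; white king on h1.
In check: no.
King squares — g1: attacked by Rg5; g2: attacked by Rf2; h2: attacked by Rf2.
Legal moves for White: none.
Not in check and no legal moves → stalemate.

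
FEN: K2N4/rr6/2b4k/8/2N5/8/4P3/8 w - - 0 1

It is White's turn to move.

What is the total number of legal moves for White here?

0

White to move; king on a8.
In check: yes, from the black rook on a7.
Legal moves: none.
Count: 0.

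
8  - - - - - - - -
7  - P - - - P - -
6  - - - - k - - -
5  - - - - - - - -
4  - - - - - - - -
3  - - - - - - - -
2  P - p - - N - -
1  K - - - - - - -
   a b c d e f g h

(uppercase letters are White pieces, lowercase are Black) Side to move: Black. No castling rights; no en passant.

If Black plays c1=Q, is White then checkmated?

yes

After c1=Q: white king on a1; in check: yes, from the black queen on c1.
King squares — b1: attacked by Qc1; a2: own pawn; b2: attacked by Qc1.
White has no legal moves → checkmate.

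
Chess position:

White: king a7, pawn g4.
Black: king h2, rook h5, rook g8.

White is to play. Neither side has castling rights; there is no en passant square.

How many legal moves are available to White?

5

White to move; king on a7.
In check: no.
Legal moves: Kb7, Kb6, Ka6, gxh5, g5.
Count: 5.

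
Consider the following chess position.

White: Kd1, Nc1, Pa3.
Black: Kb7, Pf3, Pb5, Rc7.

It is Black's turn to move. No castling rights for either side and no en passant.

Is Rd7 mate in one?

After Rd7: white king on d1; in check: yes, from the black rook on d7.
White has 3 legal replies: Kc2, Ke1, Nd3.
In check but a legal move exists → not checkmate.

no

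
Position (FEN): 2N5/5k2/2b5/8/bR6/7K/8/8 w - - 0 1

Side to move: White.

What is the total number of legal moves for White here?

White to move; king on h3.
In check: no.
Legal moves: Ne7, Na7, Nd6+, Nb6, Rb8, Rb7+, Rb6, Rb5, Rh4, Rg4, Rf4+, Re4, Rd4, Rc4, Rxa4, Rb3, Rb2, Rb1, Kh4, Kg4, Kg3, Kh2.
Count: 22.

22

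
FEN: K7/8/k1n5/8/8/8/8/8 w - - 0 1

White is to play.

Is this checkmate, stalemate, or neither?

White to move; white king on a8.
In check: no.
King squares — a7: attacked by Ka6; b7: attacked by Ka6; b8: attacked by Nc6.
Legal moves for White: none.
Not in check and no legal moves → stalemate.

stalemate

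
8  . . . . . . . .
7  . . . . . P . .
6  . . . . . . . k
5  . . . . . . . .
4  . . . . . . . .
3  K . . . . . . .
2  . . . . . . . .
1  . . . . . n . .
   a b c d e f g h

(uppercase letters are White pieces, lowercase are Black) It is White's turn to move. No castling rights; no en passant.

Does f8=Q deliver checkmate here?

After f8=Q: black king on h6; in check: yes, from the white queen on f8.
Black has 4 legal replies: Kh7, Kg6, Kh5, Kg5.
In check but a legal move exists → not checkmate.

no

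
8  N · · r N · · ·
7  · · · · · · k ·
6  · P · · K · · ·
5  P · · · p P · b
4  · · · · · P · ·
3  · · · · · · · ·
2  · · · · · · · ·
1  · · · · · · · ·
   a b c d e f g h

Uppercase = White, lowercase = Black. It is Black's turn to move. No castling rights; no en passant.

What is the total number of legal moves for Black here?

Black to move; king on g7.
In check: yes, from the white knight on e8.
Legal moves: Kh8, Kg8, Kf8, Kh7, Kh6, Rxe8+, Bxe8.
Count: 7.

7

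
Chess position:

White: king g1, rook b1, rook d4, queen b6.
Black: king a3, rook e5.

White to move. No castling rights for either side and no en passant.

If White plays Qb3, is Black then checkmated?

yes

After Qb3: black king on a3; in check: yes, from the white queen on b3.
King squares — a2: attacked by Qb3; b2: attacked by Rb1; b3: attacked by Rb1; a4: attacked by Qb3; b4: attacked by Qb3.
Black has no legal moves → checkmate.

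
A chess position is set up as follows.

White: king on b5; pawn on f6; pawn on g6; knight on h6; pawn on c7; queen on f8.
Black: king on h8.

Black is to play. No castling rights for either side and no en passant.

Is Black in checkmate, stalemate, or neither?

Black to move; black king on h8.
In check: yes, from the white queen on f8.
King squares — g7: attacked by Pf6; h7: attacked by Pg6; g8: attacked by Nh6.
Legal moves for Black: none.
In check with no legal moves → checkmate.

checkmate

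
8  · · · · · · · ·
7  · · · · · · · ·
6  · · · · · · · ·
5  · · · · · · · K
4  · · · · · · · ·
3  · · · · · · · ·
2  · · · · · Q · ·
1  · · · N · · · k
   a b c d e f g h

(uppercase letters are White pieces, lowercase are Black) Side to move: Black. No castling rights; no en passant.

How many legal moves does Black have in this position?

0

Black to move; king on h1.
In check: no.
Legal moves: none.
Count: 0.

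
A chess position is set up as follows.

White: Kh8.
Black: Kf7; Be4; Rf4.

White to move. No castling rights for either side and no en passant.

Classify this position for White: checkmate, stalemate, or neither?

stalemate

White to move; white king on h8.
In check: no.
King squares — g7: attacked by Kf7; h7: attacked by Be4; g8: attacked by Kf7.
Legal moves for White: none.
Not in check and no legal moves → stalemate.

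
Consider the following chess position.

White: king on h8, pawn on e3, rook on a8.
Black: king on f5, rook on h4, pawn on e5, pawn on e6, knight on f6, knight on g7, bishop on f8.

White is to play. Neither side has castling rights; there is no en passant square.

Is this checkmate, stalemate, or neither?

White to move; white king on h8.
In check: yes, from the black rook on h4.
King squares — g7: attacked by Bf8; h7: attacked by Rh4; g8: attacked by Nf6.
Legal moves for White: none.
In check with no legal moves → checkmate.

checkmate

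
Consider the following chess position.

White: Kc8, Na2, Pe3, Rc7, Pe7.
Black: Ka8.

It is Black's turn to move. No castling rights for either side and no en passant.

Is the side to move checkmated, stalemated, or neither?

Black to move; black king on a8.
In check: no.
King squares — a7: attacked by Rc7; b7: attacked by Rc7; b8: attacked by Kc8.
Legal moves for Black: none.
Not in check and no legal moves → stalemate.

stalemate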